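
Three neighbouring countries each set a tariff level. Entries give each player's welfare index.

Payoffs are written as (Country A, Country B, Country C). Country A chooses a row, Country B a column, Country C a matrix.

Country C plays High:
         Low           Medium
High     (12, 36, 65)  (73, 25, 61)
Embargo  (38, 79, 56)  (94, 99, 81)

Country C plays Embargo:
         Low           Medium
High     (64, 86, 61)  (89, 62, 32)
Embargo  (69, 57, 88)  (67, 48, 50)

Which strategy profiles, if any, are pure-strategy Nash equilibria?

Pure-strategy Nash equilibria: (Embargo, Low, Embargo) and (Embargo, Medium, High)

Check each profile: it is a Nash equilibrium iff no player can strictly gain by switching unilaterally.
(High, Low, High): Country A can switch to Embargo (12 → 38). Not NE.
(High, Low, Embargo): Country A can switch to Embargo (64 → 69). Not NE.
(High, Medium, High): Country A can switch to Embargo (73 → 94). Not NE.
(High, Medium, Embargo): Country B can switch to Low (62 → 86). Not NE.
(Embargo, Low, High): Country B can switch to Medium (79 → 99). Not NE.
(Embargo, Low, Embargo): Country A gets 69, best alternative 64; Country B gets 57, best alternative 48; Country C gets 88, best alternative 56. No profitable deviation — NE.
(Embargo, Medium, High): Country A gets 94, best alternative 73; Country B gets 99, best alternative 79; Country C gets 81, best alternative 50. No profitable deviation — NE.
(Embargo, Medium, Embargo): Country A can switch to High (67 → 89). Not NE.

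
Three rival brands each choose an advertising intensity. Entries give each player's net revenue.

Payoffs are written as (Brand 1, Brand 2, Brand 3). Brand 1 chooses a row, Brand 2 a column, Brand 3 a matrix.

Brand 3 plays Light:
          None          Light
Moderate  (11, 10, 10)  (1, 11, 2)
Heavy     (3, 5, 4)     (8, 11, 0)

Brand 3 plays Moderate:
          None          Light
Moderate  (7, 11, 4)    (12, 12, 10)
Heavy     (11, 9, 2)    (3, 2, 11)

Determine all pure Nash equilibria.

Pure NE: (Moderate, Light, Moderate)

(Moderate, None, Light): Brand 2 can switch to Light (10 → 11). Not NE.
(Moderate, None, Moderate): Brand 1 can switch to Heavy (7 → 11). Not NE.
(Moderate, Light, Light): Brand 1 can switch to Heavy (1 → 8). Not NE.
(Moderate, Light, Moderate): Brand 1 gets 12, best alternative 3; Brand 2 gets 12, best alternative 11; Brand 3 gets 10, best alternative 2. No profitable deviation — NE.
(Heavy, None, Light): Brand 1 can switch to Moderate (3 → 11). Not NE.
(Heavy, None, Moderate): Brand 3 can switch to Light (2 → 4). Not NE.
(Heavy, Light, Light): Brand 3 can switch to Moderate (0 → 11). Not NE.
(Heavy, Light, Moderate): Brand 1 can switch to Moderate (3 → 12). Not NE.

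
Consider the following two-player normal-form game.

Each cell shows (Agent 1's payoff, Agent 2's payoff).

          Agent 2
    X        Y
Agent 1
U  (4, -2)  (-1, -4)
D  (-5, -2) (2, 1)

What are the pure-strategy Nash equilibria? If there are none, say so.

For each strategy profile, look for a profitable unilateral deviation.
(U, X): Agent 1 gets 4, best alternative -5; Agent 2 gets -2, best alternative -4. No profitable deviation — NE.
(U, Y): Agent 1 can switch to D (-1 → 2). Not NE.
(D, X): Agent 1 can switch to U (-5 → 4). Not NE.
(D, Y): Agent 1 gets 2, best alternative -1; Agent 2 gets 1, best alternative -2. No profitable deviation — NE.

The pure Nash equilibria are (U, X); (D, Y).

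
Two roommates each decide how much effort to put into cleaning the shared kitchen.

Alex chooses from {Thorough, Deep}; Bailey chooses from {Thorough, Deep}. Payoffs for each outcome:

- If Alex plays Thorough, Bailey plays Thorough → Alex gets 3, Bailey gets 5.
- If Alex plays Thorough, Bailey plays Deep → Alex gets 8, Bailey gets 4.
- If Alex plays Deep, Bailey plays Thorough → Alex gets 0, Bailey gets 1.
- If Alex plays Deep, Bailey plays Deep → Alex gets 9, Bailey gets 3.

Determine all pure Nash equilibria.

Alex against Thorough: payoffs 3, 0 → best response Thorough.
Alex against Deep: payoffs 8, 9 → best response Deep.
Bailey against Thorough: payoffs 5, 4 → best response Thorough.
Bailey against Deep: payoffs 1, 3 → best response Deep.
Mutual best responses: (Thorough, Thorough); (Deep, Deep).

Pure-strategy Nash equilibria: (Thorough, Thorough), (Deep, Deep)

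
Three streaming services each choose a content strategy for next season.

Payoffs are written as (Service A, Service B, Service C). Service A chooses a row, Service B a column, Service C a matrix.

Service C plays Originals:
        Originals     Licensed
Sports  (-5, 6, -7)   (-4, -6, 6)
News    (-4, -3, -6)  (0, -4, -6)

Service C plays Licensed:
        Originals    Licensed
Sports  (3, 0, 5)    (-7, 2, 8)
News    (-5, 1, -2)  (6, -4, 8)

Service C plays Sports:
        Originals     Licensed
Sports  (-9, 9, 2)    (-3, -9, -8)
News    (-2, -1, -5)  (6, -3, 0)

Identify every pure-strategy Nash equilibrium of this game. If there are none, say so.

(Sports, Originals, Originals): Service A can switch to News (-5 → -4). Not NE.
(Sports, Originals, Licensed): Service B can switch to Licensed (0 → 2). Not NE.
(Sports, Originals, Sports): Service A can switch to News (-9 → -2). Not NE.
(Sports, Licensed, Originals): Service A can switch to News (-4 → 0). Not NE.
(Sports, Licensed, Licensed): Service A can switch to News (-7 → 6). Not NE.
(Sports, Licensed, Sports): Service A can switch to News (-3 → 6). Not NE.
(News, Originals, Originals): Service C can switch to Licensed (-6 → -2). Not NE.
(News, Originals, Licensed): Service A can switch to Sports (-5 → 3). Not NE.
(The remaining 4 profiles each have a profitable deviation by the same check.)

There is no pure-strategy Nash equilibrium.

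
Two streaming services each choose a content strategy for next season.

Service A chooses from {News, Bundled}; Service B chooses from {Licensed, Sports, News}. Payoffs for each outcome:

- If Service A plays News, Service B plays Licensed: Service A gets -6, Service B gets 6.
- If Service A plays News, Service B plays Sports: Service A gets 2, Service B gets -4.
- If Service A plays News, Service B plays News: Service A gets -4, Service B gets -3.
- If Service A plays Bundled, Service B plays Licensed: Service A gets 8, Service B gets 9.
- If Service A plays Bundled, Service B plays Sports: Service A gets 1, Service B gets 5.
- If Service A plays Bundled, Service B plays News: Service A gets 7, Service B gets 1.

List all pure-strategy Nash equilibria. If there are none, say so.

(News, Licensed): Service A can switch to Bundled (-6 → 8). Not NE.
(News, Sports): Service B can switch to Licensed (-4 → 6). Not NE.
(News, News): Service A can switch to Bundled (-4 → 7). Not NE.
(Bundled, Licensed): Service A gets 8, best alternative -6; Service B gets 9, best alternative 5. No profitable deviation — NE.
(Bundled, Sports): Service A can switch to News (1 → 2). Not NE.
(Bundled, News): Service B can switch to Licensed (1 → 9). Not NE.

Pure NE: (Bundled, Licensed)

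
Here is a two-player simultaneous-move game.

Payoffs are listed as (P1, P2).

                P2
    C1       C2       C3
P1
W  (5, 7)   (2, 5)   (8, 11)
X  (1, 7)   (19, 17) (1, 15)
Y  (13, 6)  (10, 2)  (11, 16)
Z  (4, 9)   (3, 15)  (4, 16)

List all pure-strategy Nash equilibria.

P1 against C1: payoffs 5, 1, 13, 4 → best response Y.
P1 against C2: payoffs 2, 19, 10, 3 → best response X.
P1 against C3: payoffs 8, 1, 11, 4 → best response Y.
P2 against W: payoffs 7, 5, 11 → best response C3.
P2 against X: payoffs 7, 17, 15 → best response C2.
P2 against Y: payoffs 6, 2, 16 → best response C3.
P2 against Z: payoffs 9, 15, 16 → best response C3.
Mutual best responses: (X, C2); (Y, C3).

(X, C2), (Y, C3)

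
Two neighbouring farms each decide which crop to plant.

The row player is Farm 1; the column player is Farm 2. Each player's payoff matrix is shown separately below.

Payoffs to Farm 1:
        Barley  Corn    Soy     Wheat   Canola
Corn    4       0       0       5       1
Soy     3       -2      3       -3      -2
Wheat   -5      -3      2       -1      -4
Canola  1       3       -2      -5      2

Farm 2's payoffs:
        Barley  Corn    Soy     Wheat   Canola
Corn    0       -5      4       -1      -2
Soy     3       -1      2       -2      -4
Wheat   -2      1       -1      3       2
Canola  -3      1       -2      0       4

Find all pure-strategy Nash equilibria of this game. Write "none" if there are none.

The unique pure-strategy Nash equilibrium is (Canola, Canola).

(Corn, Barley): Farm 2 can switch to Soy (0 → 4). Not NE.
(Corn, Corn): Farm 1 can switch to Canola (0 → 3). Not NE.
(Corn, Soy): Farm 1 can switch to Soy (0 → 3). Not NE.
(Corn, Wheat): Farm 2 can switch to Barley (-1 → 0). Not NE.
(Corn, Canola): Farm 1 can switch to Canola (1 → 2). Not NE.
(Soy, Barley): Farm 1 can switch to Corn (3 → 4). Not NE.
(Soy, Corn): Farm 1 can switch to Corn (-2 → 0). Not NE.
(Soy, Soy): Farm 2 can switch to Barley (2 → 3). Not NE.
(Soy, Wheat): Farm 1 can switch to Corn (-3 → 5). Not NE.
(Soy, Canola): Farm 1 can switch to Corn (-2 → 1). Not NE.
(Wheat, Barley): Farm 1 can switch to Corn (-5 → 4). Not NE.
(Wheat, Corn): Farm 1 can switch to Corn (-3 → 0). Not NE.
(Canola, Canola): Farm 1 gets 2, best alternative 1; Farm 2 gets 4, best alternative 1. No profitable deviation — NE.
(The remaining 7 profiles each have a profitable deviation by the same check.)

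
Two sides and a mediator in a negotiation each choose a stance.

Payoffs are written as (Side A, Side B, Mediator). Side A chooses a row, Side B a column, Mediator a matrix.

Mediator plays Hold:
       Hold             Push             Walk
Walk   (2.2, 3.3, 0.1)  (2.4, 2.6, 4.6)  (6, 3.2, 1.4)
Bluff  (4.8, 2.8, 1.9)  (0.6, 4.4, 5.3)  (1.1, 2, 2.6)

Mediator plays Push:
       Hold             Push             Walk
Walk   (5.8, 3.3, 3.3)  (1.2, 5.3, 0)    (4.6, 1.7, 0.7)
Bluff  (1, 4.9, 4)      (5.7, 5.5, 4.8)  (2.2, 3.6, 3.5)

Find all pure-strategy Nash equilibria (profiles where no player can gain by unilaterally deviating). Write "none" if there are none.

none

(Walk, Hold, Hold): Side A can switch to Bluff (2.2 → 4.8). Not NE.
(Walk, Hold, Push): Side B can switch to Push (3.3 → 5.3). Not NE.
(Walk, Push, Hold): Side B can switch to Hold (2.6 → 3.3). Not NE.
(Walk, Push, Push): Side A can switch to Bluff (1.2 → 5.7). Not NE.
(Walk, Walk, Hold): Side B can switch to Hold (3.2 → 3.3). Not NE.
(Walk, Walk, Push): Side B can switch to Hold (1.7 → 3.3). Not NE.
(Bluff, Hold, Hold): Side B can switch to Push (2.8 → 4.4). Not NE.
(Bluff, Hold, Push): Side A can switch to Walk (1 → 5.8). Not NE.
(Bluff, Push, Hold): Side A can switch to Walk (0.6 → 2.4). Not NE.
(Bluff, Push, Push): Mediator can switch to Hold (4.8 → 5.3). Not NE.
(The remaining 2 profiles each have a profitable deviation by the same check.)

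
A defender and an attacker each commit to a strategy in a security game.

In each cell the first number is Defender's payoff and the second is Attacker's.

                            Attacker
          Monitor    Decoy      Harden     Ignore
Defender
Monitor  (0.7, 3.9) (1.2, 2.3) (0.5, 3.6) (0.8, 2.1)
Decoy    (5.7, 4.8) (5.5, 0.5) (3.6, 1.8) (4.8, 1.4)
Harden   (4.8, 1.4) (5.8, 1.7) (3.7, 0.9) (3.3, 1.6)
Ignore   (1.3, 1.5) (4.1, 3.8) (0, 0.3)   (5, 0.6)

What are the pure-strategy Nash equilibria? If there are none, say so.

The pure Nash equilibria are (Decoy, Monitor); (Harden, Decoy).

Defender against Monitor: payoffs 0.7, 5.7, 4.8, 1.3 → best response Decoy.
Defender against Decoy: payoffs 1.2, 5.5, 5.8, 4.1 → best response Harden.
Defender against Harden: payoffs 0.5, 3.6, 3.7, 0 → best response Harden.
Defender against Ignore: payoffs 0.8, 4.8, 3.3, 5 → best response Ignore.
Attacker against Monitor: payoffs 3.9, 2.3, 3.6, 2.1 → best response Monitor.
Attacker against Decoy: payoffs 4.8, 0.5, 1.8, 1.4 → best response Monitor.
Attacker against Harden: payoffs 1.4, 1.7, 0.9, 1.6 → best response Decoy.
Attacker against Ignore: payoffs 1.5, 3.8, 0.3, 0.6 → best response Decoy.
Mutual best responses: (Decoy, Monitor); (Harden, Decoy).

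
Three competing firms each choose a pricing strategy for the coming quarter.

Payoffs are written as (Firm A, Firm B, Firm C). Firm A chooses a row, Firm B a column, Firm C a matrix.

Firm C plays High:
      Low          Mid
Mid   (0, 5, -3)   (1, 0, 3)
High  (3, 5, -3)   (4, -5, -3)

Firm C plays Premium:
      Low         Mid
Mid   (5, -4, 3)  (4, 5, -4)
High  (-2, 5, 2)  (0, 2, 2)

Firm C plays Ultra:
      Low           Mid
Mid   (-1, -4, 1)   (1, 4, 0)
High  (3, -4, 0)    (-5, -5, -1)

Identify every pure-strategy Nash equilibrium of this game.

Firm A against (Low, High): payoffs 0, 3 → best response High.
Firm A against (Low, Premium): payoffs 5, -2 → best response Mid.
Firm A against (Low, Ultra): payoffs -1, 3 → best response High.
Firm A against (Mid, High): payoffs 1, 4 → best response High.
Firm A against (Mid, Premium): payoffs 4, 0 → best response Mid.
Firm A against (Mid, Ultra): payoffs 1, -5 → best response Mid.
Firm B against (Mid, High): payoffs 5, 0 → best response Low.
Firm B against (Mid, Premium): payoffs -4, 5 → best response Mid.
Firm B against (Mid, Ultra): payoffs -4, 4 → best response Mid.
Firm B against (High, High): payoffs 5, -5 → best response Low.
Firm B against (High, Premium): payoffs 5, 2 → best response Low.
Firm B against (High, Ultra): payoffs -4, -5 → best response Low.
Firm C against (Mid, Low): payoffs -3, 3, 1 → best response Premium.
Firm C against (Mid, Mid): payoffs 3, -4, 0 → best response High.
Firm C against (High, Low): payoffs -3, 2, 0 → best response Premium.
Firm C against (High, Mid): payoffs -3, 2, -1 → best response Premium.
No profile is a mutual best response for all players.

none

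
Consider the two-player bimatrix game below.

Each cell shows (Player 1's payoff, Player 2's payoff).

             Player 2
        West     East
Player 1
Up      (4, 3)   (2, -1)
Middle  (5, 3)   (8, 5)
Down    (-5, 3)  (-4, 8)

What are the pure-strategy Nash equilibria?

The unique pure-strategy Nash equilibrium is (Middle, East).

Mark each player's best response to every combination of opponents' strategies; a profile where every player is best-responding is a pure Nash equilibrium.
Player 1 against West: payoffs 4, 5, -5 → best response Middle.
Player 1 against East: payoffs 2, 8, -4 → best response Middle.
Player 2 against Up: payoffs 3, -1 → best response West.
Player 2 against Middle: payoffs 3, 5 → best response East.
Player 2 against Down: payoffs 3, 8 → best response East.
Mutual best responses: (Middle, East).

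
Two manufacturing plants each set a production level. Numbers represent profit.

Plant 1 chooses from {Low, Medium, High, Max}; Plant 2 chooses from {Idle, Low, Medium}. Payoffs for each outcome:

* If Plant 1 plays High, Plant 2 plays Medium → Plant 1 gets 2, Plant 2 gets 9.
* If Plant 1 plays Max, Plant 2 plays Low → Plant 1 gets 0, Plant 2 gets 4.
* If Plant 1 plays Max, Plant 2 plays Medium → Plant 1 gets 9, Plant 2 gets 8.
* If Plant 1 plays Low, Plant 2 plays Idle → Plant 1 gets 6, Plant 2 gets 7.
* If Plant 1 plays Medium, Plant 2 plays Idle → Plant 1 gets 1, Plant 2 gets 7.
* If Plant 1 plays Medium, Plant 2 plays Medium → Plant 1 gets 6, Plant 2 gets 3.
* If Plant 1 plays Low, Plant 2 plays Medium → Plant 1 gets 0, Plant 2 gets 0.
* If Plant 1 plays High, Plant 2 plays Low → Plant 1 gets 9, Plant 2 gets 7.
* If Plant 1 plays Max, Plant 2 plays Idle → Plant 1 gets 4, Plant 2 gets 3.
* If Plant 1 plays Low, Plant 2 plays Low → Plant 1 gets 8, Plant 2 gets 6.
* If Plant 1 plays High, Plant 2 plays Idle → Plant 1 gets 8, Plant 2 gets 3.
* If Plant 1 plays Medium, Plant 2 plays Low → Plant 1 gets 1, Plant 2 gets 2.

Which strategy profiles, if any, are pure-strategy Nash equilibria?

The unique pure-strategy Nash equilibrium is (Max, Medium).

For each strategy profile, look for a profitable unilateral deviation.
(Low, Idle): Plant 1 can switch to High (6 → 8). Not NE.
(Low, Low): Plant 1 can switch to High (8 → 9). Not NE.
(Low, Medium): Plant 1 can switch to Medium (0 → 6). Not NE.
(Medium, Idle): Plant 1 can switch to Low (1 → 6). Not NE.
(Medium, Low): Plant 1 can switch to Low (1 → 8). Not NE.
(Medium, Medium): Plant 1 can switch to Max (6 → 9). Not NE.
(Max, Medium): Plant 1 gets 9, best alternative 6; Plant 2 gets 8, best alternative 4. No profitable deviation — NE.
(The remaining 5 profiles each have a profitable deviation by the same check.)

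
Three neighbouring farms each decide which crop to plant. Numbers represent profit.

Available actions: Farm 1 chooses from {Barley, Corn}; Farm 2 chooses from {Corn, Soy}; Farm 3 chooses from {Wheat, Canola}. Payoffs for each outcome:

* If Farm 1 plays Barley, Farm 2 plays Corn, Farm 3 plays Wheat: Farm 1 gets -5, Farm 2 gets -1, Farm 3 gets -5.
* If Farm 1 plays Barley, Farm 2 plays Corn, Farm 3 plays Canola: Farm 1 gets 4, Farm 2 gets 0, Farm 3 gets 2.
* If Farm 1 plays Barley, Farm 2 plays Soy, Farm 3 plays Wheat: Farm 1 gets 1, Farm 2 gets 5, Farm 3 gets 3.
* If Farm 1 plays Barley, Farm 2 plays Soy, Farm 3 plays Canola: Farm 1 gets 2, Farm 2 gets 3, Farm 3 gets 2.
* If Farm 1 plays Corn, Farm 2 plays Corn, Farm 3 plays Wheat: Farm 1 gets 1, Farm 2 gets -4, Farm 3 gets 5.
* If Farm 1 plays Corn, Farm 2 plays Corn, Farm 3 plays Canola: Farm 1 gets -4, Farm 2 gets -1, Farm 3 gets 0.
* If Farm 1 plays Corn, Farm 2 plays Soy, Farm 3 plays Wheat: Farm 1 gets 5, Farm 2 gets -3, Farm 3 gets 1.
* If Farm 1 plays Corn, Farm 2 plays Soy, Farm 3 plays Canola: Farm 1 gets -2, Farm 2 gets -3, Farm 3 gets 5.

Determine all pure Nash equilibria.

none

For each player, find the best response to each opponent profile; mutual best responses are the pure NE.
Farm 1 against (Corn, Wheat): payoffs -5, 1 → best response Corn.
Farm 1 against (Corn, Canola): payoffs 4, -4 → best response Barley.
Farm 1 against (Soy, Wheat): payoffs 1, 5 → best response Corn.
Farm 1 against (Soy, Canola): payoffs 2, -2 → best response Barley.
Farm 2 against (Barley, Wheat): payoffs -1, 5 → best response Soy.
Farm 2 against (Barley, Canola): payoffs 0, 3 → best response Soy.
Farm 2 against (Corn, Wheat): payoffs -4, -3 → best response Soy.
Farm 2 against (Corn, Canola): payoffs -1, -3 → best response Corn.
Farm 3 against (Barley, Corn): payoffs -5, 2 → best response Canola.
Farm 3 against (Barley, Soy): payoffs 3, 2 → best response Wheat.
Farm 3 against (Corn, Corn): payoffs 5, 0 → best response Wheat.
Farm 3 against (Corn, Soy): payoffs 1, 5 → best response Canola.
No profile is a mutual best response for all players.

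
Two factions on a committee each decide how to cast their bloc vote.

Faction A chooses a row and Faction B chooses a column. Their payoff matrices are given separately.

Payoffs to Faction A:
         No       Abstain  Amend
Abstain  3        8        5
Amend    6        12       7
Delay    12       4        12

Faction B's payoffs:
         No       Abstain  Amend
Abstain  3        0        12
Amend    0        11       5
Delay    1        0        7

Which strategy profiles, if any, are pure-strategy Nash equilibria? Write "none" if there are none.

Pure-strategy Nash equilibria: (Amend, Abstain) and (Delay, Amend)

Mark each player's best response to every combination of opponents' strategies; a profile where every player is best-responding is a pure Nash equilibrium.
Faction A against No: payoffs 3, 6, 12 → best response Delay.
Faction A against Abstain: payoffs 8, 12, 4 → best response Amend.
Faction A against Amend: payoffs 5, 7, 12 → best response Delay.
Faction B against Abstain: payoffs 3, 0, 12 → best response Amend.
Faction B against Amend: payoffs 0, 11, 5 → best response Abstain.
Faction B against Delay: payoffs 1, 0, 7 → best response Amend.
Mutual best responses: (Amend, Abstain); (Delay, Amend).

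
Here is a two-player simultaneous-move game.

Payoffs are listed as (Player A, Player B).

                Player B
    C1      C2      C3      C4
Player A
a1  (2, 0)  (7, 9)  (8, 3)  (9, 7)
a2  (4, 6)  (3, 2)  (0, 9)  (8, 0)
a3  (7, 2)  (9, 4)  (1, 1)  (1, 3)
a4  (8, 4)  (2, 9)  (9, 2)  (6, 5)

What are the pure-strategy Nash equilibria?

Pure NE: (a3, C2)

For each strategy profile, look for a profitable unilateral deviation.
(a1, C1): Player A can switch to a2 (2 → 4). Not NE.
(a1, C2): Player A can switch to a3 (7 → 9). Not NE.
(a1, C3): Player A can switch to a4 (8 → 9). Not NE.
(a1, C4): Player B can switch to C2 (7 → 9). Not NE.
(a2, C1): Player A can switch to a3 (4 → 7). Not NE.
(a2, C2): Player A can switch to a1 (3 → 7). Not NE.
(a3, C2): Player A gets 9, best alternative 7; Player B gets 4, best alternative 3. No profitable deviation — NE.
(The remaining 9 profiles each have a profitable deviation by the same check.)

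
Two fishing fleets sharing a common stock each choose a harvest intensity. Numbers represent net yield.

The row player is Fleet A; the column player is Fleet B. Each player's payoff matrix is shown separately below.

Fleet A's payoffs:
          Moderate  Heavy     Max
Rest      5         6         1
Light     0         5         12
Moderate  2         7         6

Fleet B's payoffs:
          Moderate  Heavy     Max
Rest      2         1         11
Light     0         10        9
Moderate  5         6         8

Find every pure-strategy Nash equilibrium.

For each strategy profile, look for a profitable unilateral deviation.
(Rest, Moderate): Fleet B can switch to Max (2 → 11). Not NE.
(Rest, Heavy): Fleet A can switch to Moderate (6 → 7). Not NE.
(Rest, Max): Fleet A can switch to Light (1 → 12). Not NE.
(Light, Moderate): Fleet A can switch to Rest (0 → 5). Not NE.
(Light, Heavy): Fleet A can switch to Rest (5 → 6). Not NE.
(Light, Max): Fleet B can switch to Heavy (9 → 10). Not NE.
(Moderate, Moderate): Fleet A can switch to Rest (2 → 5). Not NE.
(Moderate, Heavy): Fleet B can switch to Max (6 → 8). Not NE.
(The remaining 1 profile has a profitable deviation by the same check.)

No pure-strategy Nash equilibrium.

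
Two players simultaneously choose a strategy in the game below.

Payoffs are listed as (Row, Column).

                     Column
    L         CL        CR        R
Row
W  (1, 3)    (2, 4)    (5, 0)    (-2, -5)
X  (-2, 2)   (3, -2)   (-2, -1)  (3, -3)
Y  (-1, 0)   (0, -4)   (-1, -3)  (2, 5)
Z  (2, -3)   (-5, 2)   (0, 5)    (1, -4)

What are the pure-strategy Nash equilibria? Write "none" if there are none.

none

Check each profile: it is a Nash equilibrium iff no player can strictly gain by switching unilaterally.
(W, L): Row can switch to Z (1 → 2). Not NE.
(W, CL): Row can switch to X (2 → 3). Not NE.
(W, CR): Column can switch to L (0 → 3). Not NE.
(W, R): Row can switch to X (-2 → 3). Not NE.
(X, L): Row can switch to W (-2 → 1). Not NE.
(X, CL): Column can switch to L (-2 → 2). Not NE.
(X, CR): Row can switch to W (-2 → 5). Not NE.
(X, R): Column can switch to L (-3 → 2). Not NE.
(The remaining 8 profiles each have a profitable deviation by the same check.)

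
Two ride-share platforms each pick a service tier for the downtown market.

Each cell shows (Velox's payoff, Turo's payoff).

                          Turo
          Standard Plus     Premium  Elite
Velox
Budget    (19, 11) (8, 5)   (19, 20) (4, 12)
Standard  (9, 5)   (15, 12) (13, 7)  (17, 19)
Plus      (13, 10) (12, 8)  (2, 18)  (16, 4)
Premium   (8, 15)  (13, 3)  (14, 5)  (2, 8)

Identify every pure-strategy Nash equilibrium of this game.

The pure Nash equilibria are (Budget, Premium); (Standard, Elite).

For each strategy profile, look for a profitable unilateral deviation.
(Budget, Standard): Turo can switch to Premium (11 → 20). Not NE.
(Budget, Plus): Velox can switch to Standard (8 → 15). Not NE.
(Budget, Premium): Velox gets 19, best alternative 14; Turo gets 20, best alternative 12. No profitable deviation — NE.
(Budget, Elite): Velox can switch to Standard (4 → 17). Not NE.
(Standard, Standard): Velox can switch to Budget (9 → 19). Not NE.
(Standard, Plus): Turo can switch to Elite (12 → 19). Not NE.
(Standard, Premium): Velox can switch to Budget (13 → 19). Not NE.
(Standard, Elite): Velox gets 17, best alternative 16; Turo gets 19, best alternative 12. No profitable deviation — NE.
(The remaining 8 profiles each have a profitable deviation by the same check.)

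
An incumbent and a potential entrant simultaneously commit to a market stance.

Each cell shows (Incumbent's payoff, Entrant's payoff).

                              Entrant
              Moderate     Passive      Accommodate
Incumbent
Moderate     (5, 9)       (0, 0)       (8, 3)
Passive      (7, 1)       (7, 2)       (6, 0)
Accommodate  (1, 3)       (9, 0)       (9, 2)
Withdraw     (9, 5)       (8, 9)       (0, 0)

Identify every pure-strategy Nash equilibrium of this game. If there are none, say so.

Incumbent against Moderate: payoffs 5, 7, 1, 9 → best response Withdraw.
Incumbent against Passive: payoffs 0, 7, 9, 8 → best response Accommodate.
Incumbent against Accommodate: payoffs 8, 6, 9, 0 → best response Accommodate.
Entrant against Moderate: payoffs 9, 0, 3 → best response Moderate.
Entrant against Passive: payoffs 1, 2, 0 → best response Passive.
Entrant against Accommodate: payoffs 3, 0, 2 → best response Moderate.
Entrant against Withdraw: payoffs 5, 9, 0 → best response Passive.
No profile is a mutual best response for all players.

No pure-strategy Nash equilibrium.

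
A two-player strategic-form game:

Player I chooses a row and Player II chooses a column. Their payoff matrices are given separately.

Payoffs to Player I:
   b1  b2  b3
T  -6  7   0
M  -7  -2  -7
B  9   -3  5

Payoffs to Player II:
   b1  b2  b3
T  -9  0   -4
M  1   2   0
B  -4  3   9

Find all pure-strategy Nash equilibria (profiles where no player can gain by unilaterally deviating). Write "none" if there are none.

Player I against b1: payoffs -6, -7, 9 → best response B.
Player I against b2: payoffs 7, -2, -3 → best response T.
Player I against b3: payoffs 0, -7, 5 → best response B.
Player II against T: payoffs -9, 0, -4 → best response b2.
Player II against M: payoffs 1, 2, 0 → best response b2.
Player II against B: payoffs -4, 3, 9 → best response b3.
Mutual best responses: (T, b2); (B, b3).

(T, b2) and (B, b3)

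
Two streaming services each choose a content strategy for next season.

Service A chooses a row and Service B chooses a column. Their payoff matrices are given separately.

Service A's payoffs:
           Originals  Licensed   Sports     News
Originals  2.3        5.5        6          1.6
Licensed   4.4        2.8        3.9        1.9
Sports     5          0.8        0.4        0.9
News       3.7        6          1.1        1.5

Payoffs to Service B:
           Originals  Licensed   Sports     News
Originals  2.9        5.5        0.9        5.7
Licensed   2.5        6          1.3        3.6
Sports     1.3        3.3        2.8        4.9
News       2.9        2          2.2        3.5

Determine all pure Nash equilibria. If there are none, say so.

none

Check each profile: it is a Nash equilibrium iff no player can strictly gain by switching unilaterally.
(Originals, Originals): Service A can switch to Licensed (2.3 → 4.4). Not NE.
(Originals, Licensed): Service A can switch to News (5.5 → 6). Not NE.
(Originals, Sports): Service B can switch to Originals (0.9 → 2.9). Not NE.
(Originals, News): Service A can switch to Licensed (1.6 → 1.9). Not NE.
(Licensed, Originals): Service A can switch to Sports (4.4 → 5). Not NE.
(Licensed, Licensed): Service A can switch to Originals (2.8 → 5.5). Not NE.
(Licensed, Sports): Service A can switch to Originals (3.9 → 6). Not NE.
(Licensed, News): Service B can switch to Licensed (3.6 → 6). Not NE.
(Sports, Originals): Service B can switch to Licensed (1.3 → 3.3). Not NE.
(Sports, Licensed): Service A can switch to Originals (0.8 → 5.5). Not NE.
(Sports, Sports): Service A can switch to Originals (0.4 → 6). Not NE.
(Sports, News): Service A can switch to Originals (0.9 → 1.6). Not NE.
(The remaining 4 profiles each have a profitable deviation by the same check.)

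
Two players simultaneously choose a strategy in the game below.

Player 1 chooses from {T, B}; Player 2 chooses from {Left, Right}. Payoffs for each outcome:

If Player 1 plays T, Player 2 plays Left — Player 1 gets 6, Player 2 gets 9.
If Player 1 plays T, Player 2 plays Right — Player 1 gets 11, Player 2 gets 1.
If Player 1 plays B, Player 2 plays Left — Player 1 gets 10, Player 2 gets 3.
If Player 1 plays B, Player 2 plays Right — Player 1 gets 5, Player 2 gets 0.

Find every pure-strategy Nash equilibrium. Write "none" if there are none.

Mark each player's best response to every combination of opponents' strategies; a profile where every player is best-responding is a pure Nash equilibrium.
Player 1 against Left: payoffs 6, 10 → best response B.
Player 1 against Right: payoffs 11, 5 → best response T.
Player 2 against T: payoffs 9, 1 → best response Left.
Player 2 against B: payoffs 3, 0 → best response Left.
Mutual best responses: (B, Left).

The unique pure-strategy Nash equilibrium is (B, Left).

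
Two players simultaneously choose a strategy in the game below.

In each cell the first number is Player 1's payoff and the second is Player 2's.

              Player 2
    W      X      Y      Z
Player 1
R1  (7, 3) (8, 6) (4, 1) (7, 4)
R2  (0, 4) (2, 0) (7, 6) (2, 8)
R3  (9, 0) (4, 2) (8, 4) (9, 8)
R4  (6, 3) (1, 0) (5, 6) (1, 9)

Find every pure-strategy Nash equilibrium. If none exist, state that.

Player 1 against W: payoffs 7, 0, 9, 6 → best response R3.
Player 1 against X: payoffs 8, 2, 4, 1 → best response R1.
Player 1 against Y: payoffs 4, 7, 8, 5 → best response R3.
Player 1 against Z: payoffs 7, 2, 9, 1 → best response R3.
Player 2 against R1: payoffs 3, 6, 1, 4 → best response X.
Player 2 against R2: payoffs 4, 0, 6, 8 → best response Z.
Player 2 against R3: payoffs 0, 2, 4, 8 → best response Z.
Player 2 against R4: payoffs 3, 0, 6, 9 → best response Z.
Mutual best responses: (R1, X); (R3, Z).

(R1, X) and (R3, Z)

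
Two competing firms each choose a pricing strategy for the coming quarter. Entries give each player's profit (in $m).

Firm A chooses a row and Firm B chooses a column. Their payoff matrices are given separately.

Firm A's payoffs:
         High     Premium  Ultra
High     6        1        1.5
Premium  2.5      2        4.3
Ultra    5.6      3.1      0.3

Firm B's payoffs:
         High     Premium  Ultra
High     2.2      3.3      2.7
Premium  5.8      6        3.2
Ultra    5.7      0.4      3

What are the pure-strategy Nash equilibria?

(High, High): Firm B can switch to Premium (2.2 → 3.3). Not NE.
(High, Premium): Firm A can switch to Premium (1 → 2). Not NE.
(High, Ultra): Firm A can switch to Premium (1.5 → 4.3). Not NE.
(Premium, High): Firm A can switch to High (2.5 → 6). Not NE.
(Premium, Premium): Firm A can switch to Ultra (2 → 3.1). Not NE.
(Premium, Ultra): Firm B can switch to High (3.2 → 5.8). Not NE.
(Ultra, High): Firm A can switch to High (5.6 → 6). Not NE.
(Ultra, Premium): Firm B can switch to High (0.4 → 5.7). Not NE.
(Ultra, Ultra): Firm A can switch to High (0.3 → 1.5). Not NE.

There is no pure-strategy Nash equilibrium.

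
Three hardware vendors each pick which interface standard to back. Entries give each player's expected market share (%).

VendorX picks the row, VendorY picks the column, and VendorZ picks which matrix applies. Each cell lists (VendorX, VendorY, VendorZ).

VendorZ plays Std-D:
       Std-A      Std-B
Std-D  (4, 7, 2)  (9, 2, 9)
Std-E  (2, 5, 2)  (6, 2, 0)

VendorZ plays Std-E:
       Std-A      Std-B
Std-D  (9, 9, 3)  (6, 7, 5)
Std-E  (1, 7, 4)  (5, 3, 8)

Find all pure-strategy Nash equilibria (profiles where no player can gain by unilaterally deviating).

The unique pure-strategy Nash equilibrium is (Std-D, Std-A, Std-E).

VendorX against (Std-A, Std-D): payoffs 4, 2 → best response Std-D.
VendorX against (Std-A, Std-E): payoffs 9, 1 → best response Std-D.
VendorX against (Std-B, Std-D): payoffs 9, 6 → best response Std-D.
VendorX against (Std-B, Std-E): payoffs 6, 5 → best response Std-D.
VendorY against (Std-D, Std-D): payoffs 7, 2 → best response Std-A.
VendorY against (Std-D, Std-E): payoffs 9, 7 → best response Std-A.
VendorY against (Std-E, Std-D): payoffs 5, 2 → best response Std-A.
VendorY against (Std-E, Std-E): payoffs 7, 3 → best response Std-A.
VendorZ against (Std-D, Std-A): payoffs 2, 3 → best response Std-E.
VendorZ against (Std-D, Std-B): payoffs 9, 5 → best response Std-D.
VendorZ against (Std-E, Std-A): payoffs 2, 4 → best response Std-E.
VendorZ against (Std-E, Std-B): payoffs 0, 8 → best response Std-E.
Mutual best responses: (Std-D, Std-A, Std-E).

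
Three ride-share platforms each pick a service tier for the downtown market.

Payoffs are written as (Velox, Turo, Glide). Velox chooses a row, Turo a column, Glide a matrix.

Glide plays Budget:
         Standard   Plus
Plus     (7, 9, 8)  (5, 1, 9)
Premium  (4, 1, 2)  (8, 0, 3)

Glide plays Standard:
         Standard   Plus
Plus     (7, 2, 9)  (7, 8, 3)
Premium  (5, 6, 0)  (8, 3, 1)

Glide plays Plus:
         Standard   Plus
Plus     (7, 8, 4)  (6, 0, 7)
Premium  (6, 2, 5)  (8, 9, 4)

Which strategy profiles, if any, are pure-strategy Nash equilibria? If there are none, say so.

(Premium, Plus, Plus)

For each strategy profile, look for a profitable unilateral deviation.
(Plus, Standard, Budget): Glide can switch to Standard (8 → 9). Not NE.
(Plus, Standard, Standard): Turo can switch to Plus (2 → 8). Not NE.
(Plus, Standard, Plus): Glide can switch to Budget (4 → 8). Not NE.
(Plus, Plus, Budget): Velox can switch to Premium (5 → 8). Not NE.
(Plus, Plus, Standard): Velox can switch to Premium (7 → 8). Not NE.
(Plus, Plus, Plus): Velox can switch to Premium (6 → 8). Not NE.
(Premium, Standard, Budget): Velox can switch to Plus (4 → 7). Not NE.
(Premium, Standard, Standard): Velox can switch to Plus (5 → 7). Not NE.
(Premium, Standard, Plus): Velox can switch to Plus (6 → 7). Not NE.
(Premium, Plus, Budget): Turo can switch to Standard (0 → 1). Not NE.
(Premium, Plus, Standard): Turo can switch to Standard (3 → 6). Not NE.
(Premium, Plus, Plus): Velox gets 8, best alternative 6; Turo gets 9, best alternative 2; Glide gets 4, best alternative 3. No profitable deviation — NE.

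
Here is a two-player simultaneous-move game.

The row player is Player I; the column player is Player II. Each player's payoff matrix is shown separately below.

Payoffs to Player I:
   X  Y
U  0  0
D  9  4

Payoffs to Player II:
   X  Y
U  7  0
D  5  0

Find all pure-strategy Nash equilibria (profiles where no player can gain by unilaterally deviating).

(D, X)

Mark each player's best response to every combination of opponents' strategies; a profile where every player is best-responding is a pure Nash equilibrium.
Player I against X: payoffs 0, 9 → best response D.
Player I against Y: payoffs 0, 4 → best response D.
Player II against U: payoffs 7, 0 → best response X.
Player II against D: payoffs 5, 0 → best response X.
Mutual best responses: (D, X).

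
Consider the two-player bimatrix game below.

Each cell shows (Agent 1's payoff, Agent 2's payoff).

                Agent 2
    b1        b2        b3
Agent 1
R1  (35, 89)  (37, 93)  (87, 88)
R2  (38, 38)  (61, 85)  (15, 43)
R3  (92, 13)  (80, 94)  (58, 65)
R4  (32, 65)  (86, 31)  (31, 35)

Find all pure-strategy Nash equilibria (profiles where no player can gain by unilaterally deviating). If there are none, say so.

There is no pure-strategy Nash equilibrium.

(R1, b1): Agent 1 can switch to R2 (35 → 38). Not NE.
(R1, b2): Agent 1 can switch to R2 (37 → 61). Not NE.
(R1, b3): Agent 2 can switch to b1 (88 → 89). Not NE.
(R2, b1): Agent 1 can switch to R3 (38 → 92). Not NE.
(R2, b2): Agent 1 can switch to R3 (61 → 80). Not NE.
(R2, b3): Agent 1 can switch to R1 (15 → 87). Not NE.
(R3, b1): Agent 2 can switch to b2 (13 → 94). Not NE.
(R3, b2): Agent 1 can switch to R4 (80 → 86). Not NE.
(R3, b3): Agent 1 can switch to R1 (58 → 87). Not NE.
(R4, b1): Agent 1 can switch to R1 (32 → 35). Not NE.
(R4, b2): Agent 2 can switch to b1 (31 → 65). Not NE.
(R4, b3): Agent 1 can switch to R1 (31 → 87). Not NE.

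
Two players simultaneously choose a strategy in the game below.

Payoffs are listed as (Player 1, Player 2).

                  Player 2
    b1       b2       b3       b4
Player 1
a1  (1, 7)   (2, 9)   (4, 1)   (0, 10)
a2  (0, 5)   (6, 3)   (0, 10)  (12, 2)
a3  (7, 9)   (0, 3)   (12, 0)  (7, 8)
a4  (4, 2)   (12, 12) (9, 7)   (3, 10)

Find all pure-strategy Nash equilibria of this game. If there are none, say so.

(a1, b1): Player 1 can switch to a3 (1 → 7). Not NE.
(a1, b2): Player 1 can switch to a2 (2 → 6). Not NE.
(a1, b3): Player 1 can switch to a3 (4 → 12). Not NE.
(a1, b4): Player 1 can switch to a2 (0 → 12). Not NE.
(a2, b1): Player 1 can switch to a1 (0 → 1). Not NE.
(a2, b2): Player 1 can switch to a4 (6 → 12). Not NE.
(a2, b3): Player 1 can switch to a1 (0 → 4). Not NE.
(a2, b4): Player 2 can switch to b1 (2 → 5). Not NE.
(a3, b1): Player 1 gets 7, best alternative 4; Player 2 gets 9, best alternative 8. No profitable deviation — NE.
(a3, b2): Player 1 can switch to a1 (0 → 2). Not NE.
(a3, b3): Player 2 can switch to b1 (0 → 9). Not NE.
(a3, b4): Player 1 can switch to a2 (7 → 12). Not NE.
(a4, b1): Player 1 can switch to a3 (4 → 7). Not NE.
(a4, b2): Player 1 gets 12, best alternative 6; Player 2 gets 12, best alternative 10. No profitable deviation — NE.
(The remaining 2 profiles each have a profitable deviation by the same check.)

Pure-strategy Nash equilibria: (a3, b1), (a4, b2)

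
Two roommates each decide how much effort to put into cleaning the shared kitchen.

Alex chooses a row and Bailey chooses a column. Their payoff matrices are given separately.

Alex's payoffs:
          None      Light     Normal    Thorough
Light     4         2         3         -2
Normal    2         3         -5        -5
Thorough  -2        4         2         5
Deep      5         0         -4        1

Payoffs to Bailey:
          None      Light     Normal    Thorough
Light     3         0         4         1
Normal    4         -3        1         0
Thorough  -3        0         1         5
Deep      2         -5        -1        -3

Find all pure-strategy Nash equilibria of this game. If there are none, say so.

Alex against None: payoffs 4, 2, -2, 5 → best response Deep.
Alex against Light: payoffs 2, 3, 4, 0 → best response Thorough.
Alex against Normal: payoffs 3, -5, 2, -4 → best response Light.
Alex against Thorough: payoffs -2, -5, 5, 1 → best response Thorough.
Bailey against Light: payoffs 3, 0, 4, 1 → best response Normal.
Bailey against Normal: payoffs 4, -3, 1, 0 → best response None.
Bailey against Thorough: payoffs -3, 0, 1, 5 → best response Thorough.
Bailey against Deep: payoffs 2, -5, -1, -3 → best response None.
Mutual best responses: (Light, Normal); (Thorough, Thorough); (Deep, None).

Pure-strategy Nash equilibria: (Light, Normal); (Thorough, Thorough); (Deep, None)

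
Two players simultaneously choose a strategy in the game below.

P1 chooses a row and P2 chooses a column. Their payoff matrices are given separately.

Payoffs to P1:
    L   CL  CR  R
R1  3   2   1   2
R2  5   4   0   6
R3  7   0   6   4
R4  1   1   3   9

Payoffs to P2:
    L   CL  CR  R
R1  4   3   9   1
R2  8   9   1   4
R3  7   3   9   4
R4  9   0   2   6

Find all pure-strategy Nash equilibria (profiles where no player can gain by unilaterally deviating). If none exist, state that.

The pure Nash equilibria are (R2, CL) and (R3, CR).

P1 against L: payoffs 3, 5, 7, 1 → best response R3.
P1 against CL: payoffs 2, 4, 0, 1 → best response R2.
P1 against CR: payoffs 1, 0, 6, 3 → best response R3.
P1 against R: payoffs 2, 6, 4, 9 → best response R4.
P2 against R1: payoffs 4, 3, 9, 1 → best response CR.
P2 against R2: payoffs 8, 9, 1, 4 → best response CL.
P2 against R3: payoffs 7, 3, 9, 4 → best response CR.
P2 against R4: payoffs 9, 0, 2, 6 → best response L.
Mutual best responses: (R2, CL); (R3, CR).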